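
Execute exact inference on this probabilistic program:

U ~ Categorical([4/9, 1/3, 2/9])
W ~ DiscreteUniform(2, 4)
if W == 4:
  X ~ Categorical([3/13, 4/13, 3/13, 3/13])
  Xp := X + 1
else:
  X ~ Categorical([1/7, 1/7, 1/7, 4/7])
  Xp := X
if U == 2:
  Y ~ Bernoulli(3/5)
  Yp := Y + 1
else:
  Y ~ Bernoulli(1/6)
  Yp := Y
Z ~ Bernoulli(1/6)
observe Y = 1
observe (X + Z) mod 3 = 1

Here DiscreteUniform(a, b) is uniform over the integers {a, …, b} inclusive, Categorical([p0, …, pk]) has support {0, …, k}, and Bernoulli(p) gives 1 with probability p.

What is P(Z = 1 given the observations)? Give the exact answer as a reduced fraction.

P(Z = 1 | obs) = 86/221

Enumerate traces; 27 have nonzero weight after conditioning:
  (U=0, W=2, X=0, Y=1, Z=1) weight 1/1701
  (U=0, W=2, X=1, Y=1, Z=0) weight 5/1701
  (U=0, W=2, X=3, Y=1, Z=1) weight 4/1701
  (U=0, W=3, X=0, Y=1, Z=1) weight 1/1701
  (U=0, W=3, X=1, Y=1, Z=0) weight 5/1701
  (U=0, W=3, X=3, Y=1, Z=1) weight 4/1701
  (U=0, W=4, X=0, Y=1, Z=1) weight 1/1053
  (U=0, W=4, X=1, Y=1, Z=0) weight 20/3159
  … 19 more
Group by Z:
  weight(Z=0) = 71/1638
  weight(Z=1) = 3053/110565
Total weight = 71/1638 + 3053/110565 = 1207/17010
P(Z=0 | obs) = 71/1638 / 1207/17010 = 135/221
P(Z=1 | obs) = 3053/110565 / 1207/17010 = 86/221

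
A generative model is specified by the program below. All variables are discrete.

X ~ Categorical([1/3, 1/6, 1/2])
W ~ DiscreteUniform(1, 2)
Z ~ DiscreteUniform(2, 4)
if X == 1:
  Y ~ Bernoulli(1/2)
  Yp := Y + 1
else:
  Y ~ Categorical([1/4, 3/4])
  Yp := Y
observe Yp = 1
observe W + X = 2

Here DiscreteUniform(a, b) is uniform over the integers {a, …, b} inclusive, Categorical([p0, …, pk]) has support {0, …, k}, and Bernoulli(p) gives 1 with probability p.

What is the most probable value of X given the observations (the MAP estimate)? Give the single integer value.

Enumerate traces; 6 have nonzero weight after conditioning:
  (X=0, W=2, Z=2, Y=1) weight 1/24
  (X=0, W=2, Z=3, Y=1) weight 1/24
  (X=0, W=2, Z=4, Y=1) weight 1/24
  (X=1, W=1, Z=2, Y=0) weight 1/72
  (X=1, W=1, Z=3, Y=0) weight 1/72
  (X=1, W=1, Z=4, Y=0) weight 1/72
Group by X:
  weight(X=0) = 1/8
  weight(X=1) = 1/24
Total weight = 1/8 + 1/24 = 1/6
P(X=0 | obs) = 1/8 / 1/6 = 3/4
P(X=1 | obs) = 1/24 / 1/6 = 1/4
argmax = 0

argmax_v P(X = v | obs) = 0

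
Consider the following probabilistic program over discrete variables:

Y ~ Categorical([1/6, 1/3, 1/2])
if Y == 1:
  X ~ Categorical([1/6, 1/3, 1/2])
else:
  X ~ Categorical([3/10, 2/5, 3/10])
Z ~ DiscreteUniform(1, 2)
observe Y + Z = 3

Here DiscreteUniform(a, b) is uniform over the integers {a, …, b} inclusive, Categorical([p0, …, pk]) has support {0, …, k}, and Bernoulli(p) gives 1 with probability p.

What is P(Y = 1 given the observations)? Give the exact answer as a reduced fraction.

P(Y = 1 | obs) = 2/5

Enumerate traces; 6 have nonzero weight after conditioning:
  (Y=1, X=0, Z=2) weight 1/36
  (Y=1, X=1, Z=2) weight 1/18
  (Y=1, X=2, Z=2) weight 1/12
  (Y=2, X=0, Z=1) weight 3/40
  (Y=2, X=1, Z=1) weight 1/10
  (Y=2, X=2, Z=1) weight 3/40
Group by Y:
  weight(Y=1) = 1/6
  weight(Y=2) = 1/4
Total weight = 1/6 + 1/4 = 5/12
P(Y=1 | obs) = 1/6 / 5/12 = 2/5
P(Y=2 | obs) = 1/4 / 5/12 = 3/5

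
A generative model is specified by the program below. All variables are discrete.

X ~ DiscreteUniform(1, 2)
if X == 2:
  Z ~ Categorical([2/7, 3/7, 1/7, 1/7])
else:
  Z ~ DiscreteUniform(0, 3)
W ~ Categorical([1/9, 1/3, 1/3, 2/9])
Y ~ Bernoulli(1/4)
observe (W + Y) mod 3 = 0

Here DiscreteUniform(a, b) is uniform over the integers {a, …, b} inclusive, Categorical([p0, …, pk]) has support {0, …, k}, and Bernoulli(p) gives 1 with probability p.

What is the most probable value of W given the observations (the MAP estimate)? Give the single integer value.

Enumerate traces; 24 have nonzero weight after conditioning:
  (X=1, Z=0, W=0, Y=0) weight 1/96
  (X=1, Z=0, W=2, Y=1) weight 1/96
  (X=1, Z=0, W=3, Y=0) weight 1/48
  (X=1, Z=1, W=0, Y=0) weight 1/96
  (X=1, Z=1, W=2, Y=1) weight 1/96
  (X=1, Z=1, W=3, Y=0) weight 1/48
  (X=1, Z=2, W=0, Y=0) weight 1/96
  (X=1, Z=2, W=2, Y=1) weight 1/96
  … 16 more
Group by W:
  weight(W=0) = 1/12
  weight(W=2) = 1/12
  weight(W=3) = 1/6
Total weight = 1/12 + 1/12 + 1/6 = 1/3
P(W=0 | obs) = 1/12 / 1/3 = 1/4
P(W=2 | obs) = 1/12 / 1/3 = 1/4
P(W=3 | obs) = 1/6 / 1/3 = 1/2
argmax = 3

argmax_v P(W = v | obs) = 3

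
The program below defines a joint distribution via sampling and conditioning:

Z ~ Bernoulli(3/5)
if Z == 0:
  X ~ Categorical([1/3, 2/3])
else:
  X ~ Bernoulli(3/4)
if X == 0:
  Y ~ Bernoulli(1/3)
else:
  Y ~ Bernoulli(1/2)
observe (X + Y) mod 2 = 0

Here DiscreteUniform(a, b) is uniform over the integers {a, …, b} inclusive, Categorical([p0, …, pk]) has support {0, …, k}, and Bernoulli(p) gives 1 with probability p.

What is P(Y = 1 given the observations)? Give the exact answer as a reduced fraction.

P(Y = 1 | obs) = 129/197

Enumerate traces; 4 have nonzero weight after conditioning:
  (Z=0, X=0, Y=0) weight 4/45
  (Z=0, X=1, Y=1) weight 2/15
  (Z=1, X=0, Y=0) weight 1/10
  (Z=1, X=1, Y=1) weight 9/40
Group by Y:
  weight(Y=0) = 17/90
  weight(Y=1) = 43/120
Total weight = 17/90 + 43/120 = 197/360
P(Y=0 | obs) = 17/90 / 197/360 = 68/197
P(Y=1 | obs) = 43/120 / 197/360 = 129/197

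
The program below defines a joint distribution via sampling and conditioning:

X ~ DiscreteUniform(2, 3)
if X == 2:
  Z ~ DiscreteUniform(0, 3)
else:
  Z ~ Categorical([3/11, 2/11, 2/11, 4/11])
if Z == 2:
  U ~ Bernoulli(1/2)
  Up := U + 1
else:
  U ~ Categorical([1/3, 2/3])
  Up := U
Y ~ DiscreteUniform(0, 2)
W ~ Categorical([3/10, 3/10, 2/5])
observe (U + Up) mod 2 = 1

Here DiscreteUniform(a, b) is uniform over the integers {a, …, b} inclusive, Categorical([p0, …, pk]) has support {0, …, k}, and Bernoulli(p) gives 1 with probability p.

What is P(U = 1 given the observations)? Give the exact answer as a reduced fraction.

Enumerate traces; 36 have nonzero weight after conditioning:
  (X=2, Z=2, U=0, Y=0, W=0) weight 1/160
  (X=2, Z=2, U=0, Y=0, W=1) weight 1/160
  (X=2, Z=2, U=0, Y=0, W=2) weight 1/120
  (X=2, Z=2, U=0, Y=1, W=0) weight 1/160
  (X=2, Z=2, U=0, Y=1, W=1) weight 1/160
  (X=2, Z=2, U=0, Y=1, W=2) weight 1/120
  (X=2, Z=2, U=0, Y=2, W=0) weight 1/160
  (X=2, Z=2, U=0, Y=2, W=1) weight 1/160
  (X=2, Z=2, U=1, Y=0, W=0) weight 1/160
  … 27 more
Group by U:
  weight(U=0) = 19/176
  weight(U=1) = 19/176
Total weight = 19/176 + 19/176 = 19/88
P(U=0 | obs) = 19/176 / 19/88 = 1/2
P(U=1 | obs) = 19/176 / 19/88 = 1/2

P(U = 1 | obs) = 1/2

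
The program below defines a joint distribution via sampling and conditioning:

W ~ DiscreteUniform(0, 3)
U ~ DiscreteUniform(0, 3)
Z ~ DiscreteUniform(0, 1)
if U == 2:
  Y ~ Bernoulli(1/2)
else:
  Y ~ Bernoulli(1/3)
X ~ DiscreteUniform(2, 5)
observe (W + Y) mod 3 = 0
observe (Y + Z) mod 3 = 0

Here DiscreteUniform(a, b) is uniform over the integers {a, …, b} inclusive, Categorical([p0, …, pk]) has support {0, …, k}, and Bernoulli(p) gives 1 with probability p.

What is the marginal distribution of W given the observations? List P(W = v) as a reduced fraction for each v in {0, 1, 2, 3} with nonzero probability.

P(W=0) = 1/2, P(W=3) = 1/2

Enumerate traces; 32 have nonzero weight after conditioning:
  (W=0, U=0, Z=0, Y=0, X=2) weight 1/192
  (W=0, U=0, Z=0, Y=0, X=3) weight 1/192
  (W=0, U=0, Z=0, Y=0, X=4) weight 1/192
  (W=0, U=0, Z=0, Y=0, X=5) weight 1/192
  (W=0, U=1, Z=0, Y=0, X=2) weight 1/192
  (W=0, U=1, Z=0, Y=0, X=3) weight 1/192
  (W=0, U=1, Z=0, Y=0, X=4) weight 1/192
  (W=0, U=1, Z=0, Y=0, X=5) weight 1/192
  (W=3, U=0, Z=0, Y=0, X=2) weight 1/192
  … 23 more
Group by W:
  weight(W=0) = 5/64
  weight(W=3) = 5/64
Total weight = 5/64 + 5/64 = 5/32
P(W=0 | obs) = 5/64 / 5/32 = 1/2
P(W=3 | obs) = 5/64 / 5/32 = 1/2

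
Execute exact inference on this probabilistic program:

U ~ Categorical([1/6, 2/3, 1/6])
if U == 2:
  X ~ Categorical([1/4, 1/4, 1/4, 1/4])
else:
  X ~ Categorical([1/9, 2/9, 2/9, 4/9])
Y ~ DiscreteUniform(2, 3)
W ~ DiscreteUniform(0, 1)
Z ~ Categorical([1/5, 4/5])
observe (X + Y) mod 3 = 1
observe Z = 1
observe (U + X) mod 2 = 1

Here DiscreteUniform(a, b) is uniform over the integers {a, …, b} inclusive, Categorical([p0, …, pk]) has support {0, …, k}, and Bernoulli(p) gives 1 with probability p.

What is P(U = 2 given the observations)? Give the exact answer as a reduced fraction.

P(U = 2 | obs) = 9/49

Enumerate traces; 6 have nonzero weight after conditioning:
  (U=0, X=1, Y=3, W=0, Z=1) weight 1/135
  (U=0, X=1, Y=3, W=1, Z=1) weight 1/135
  (U=1, X=2, Y=2, W=0, Z=1) weight 4/135
  (U=1, X=2, Y=2, W=1, Z=1) weight 4/135
  (U=2, X=1, Y=3, W=0, Z=1) weight 1/120
  (U=2, X=1, Y=3, W=1, Z=1) weight 1/120
Group by U:
  weight(U=0) = 2/135
  weight(U=1) = 8/135
  weight(U=2) = 1/60
Total weight = 2/135 + 8/135 + 1/60 = 49/540
P(U=0 | obs) = 2/135 / 49/540 = 8/49
P(U=1 | obs) = 8/135 / 49/540 = 32/49
P(U=2 | obs) = 1/60 / 49/540 = 9/49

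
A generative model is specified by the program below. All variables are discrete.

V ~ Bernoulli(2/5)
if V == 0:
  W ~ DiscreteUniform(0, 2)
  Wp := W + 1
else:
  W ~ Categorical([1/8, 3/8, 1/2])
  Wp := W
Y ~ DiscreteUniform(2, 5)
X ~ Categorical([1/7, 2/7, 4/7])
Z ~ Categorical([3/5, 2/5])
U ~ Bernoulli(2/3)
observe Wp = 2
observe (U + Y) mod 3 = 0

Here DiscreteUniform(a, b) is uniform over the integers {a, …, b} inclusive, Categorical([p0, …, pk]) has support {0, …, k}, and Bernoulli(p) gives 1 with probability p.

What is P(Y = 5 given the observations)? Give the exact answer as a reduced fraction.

Enumerate traces; 36 have nonzero weight after conditioning:
  (V=0, W=1, Y=2, X=0, Z=0, U=1) weight 1/350
  (V=0, W=1, Y=2, X=0, Z=1, U=1) weight 1/525
  (V=0, W=1, Y=2, X=1, Z=0, U=1) weight 1/175
  (V=0, W=1, Y=2, X=1, Z=1, U=1) weight 2/525
  (V=0, W=1, Y=2, X=2, Z=0, U=1) weight 2/175
  (V=0, W=1, Y=2, X=2, Z=1, U=1) weight 4/525
  (V=0, W=1, Y=3, X=0, Z=0, U=0) weight 1/700
  (V=0, W=1, Y=3, X=0, Z=1, U=0) weight 1/1050
  (V=0, W=1, Y=5, X=0, Z=0, U=1) weight 1/350
  … 27 more
Group by Y:
  weight(Y=2) = 1/15
  weight(Y=3) = 1/30
  weight(Y=5) = 1/15
Total weight = 1/15 + 1/30 + 1/15 = 1/6
P(Y=2 | obs) = 1/15 / 1/6 = 2/5
P(Y=3 | obs) = 1/30 / 1/6 = 1/5
P(Y=5 | obs) = 1/15 / 1/6 = 2/5

P(Y = 5 | obs) = 2/5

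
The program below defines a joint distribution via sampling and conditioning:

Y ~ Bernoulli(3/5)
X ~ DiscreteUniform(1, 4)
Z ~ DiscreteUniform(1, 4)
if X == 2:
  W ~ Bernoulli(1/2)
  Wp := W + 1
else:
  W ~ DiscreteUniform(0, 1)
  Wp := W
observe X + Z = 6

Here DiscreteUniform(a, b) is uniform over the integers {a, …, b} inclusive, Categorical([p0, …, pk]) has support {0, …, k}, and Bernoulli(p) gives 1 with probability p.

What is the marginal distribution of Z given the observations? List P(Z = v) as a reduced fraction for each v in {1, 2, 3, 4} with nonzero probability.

Enumerate traces; 12 have nonzero weight after conditioning:
  (Y=0, X=2, Z=4, W=0) weight 1/80
  (Y=0, X=2, Z=4, W=1) weight 1/80
  (Y=0, X=3, Z=3, W=0) weight 1/80
  (Y=0, X=3, Z=3, W=1) weight 1/80
  (Y=0, X=4, Z=2, W=0) weight 1/80
  (Y=0, X=4, Z=2, W=1) weight 1/80
  (Y=1, X=2, Z=4, W=0) weight 3/160
  (Y=1, X=2, Z=4, W=1) weight 3/160
  … 4 more
Group by Z:
  weight(Z=2) = 1/16
  weight(Z=3) = 1/16
  weight(Z=4) = 1/16
Total weight = 1/16 + 1/16 + 1/16 = 3/16
P(Z=2 | obs) = 1/16 / 3/16 = 1/3
P(Z=3 | obs) = 1/16 / 3/16 = 1/3
P(Z=4 | obs) = 1/16 / 3/16 = 1/3

P(Z=2) = 1/3, P(Z=3) = 1/3, P(Z=4) = 1/3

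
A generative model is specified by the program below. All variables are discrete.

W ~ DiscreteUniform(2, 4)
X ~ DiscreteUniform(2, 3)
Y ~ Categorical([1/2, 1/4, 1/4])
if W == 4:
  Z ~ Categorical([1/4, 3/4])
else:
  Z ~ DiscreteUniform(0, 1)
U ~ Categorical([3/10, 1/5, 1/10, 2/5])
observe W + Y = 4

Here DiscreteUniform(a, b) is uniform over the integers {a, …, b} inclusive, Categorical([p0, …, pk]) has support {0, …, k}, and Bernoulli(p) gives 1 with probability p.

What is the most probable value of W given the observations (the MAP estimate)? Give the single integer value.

argmax_v P(W = v | obs) = 4

Enumerate traces; 48 have nonzero weight after conditioning:
  (W=2, X=2, Y=2, Z=0, U=0) weight 1/160
  (W=2, X=2, Y=2, Z=0, U=1) weight 1/240
  (W=2, X=2, Y=2, Z=0, U=2) weight 1/480
  (W=2, X=2, Y=2, Z=0, U=3) weight 1/120
  (W=2, X=2, Y=2, Z=1, U=0) weight 1/160
  (W=2, X=2, Y=2, Z=1, U=1) weight 1/240
  (W=2, X=2, Y=2, Z=1, U=2) weight 1/480
  (W=2, X=2, Y=2, Z=1, U=3) weight 1/120
  (W=3, X=2, Y=1, Z=0, U=0) weight 1/160
  (W=4, X=2, Y=0, Z=0, U=0) weight 1/160
  … 38 more
Group by W:
  weight(W=2) = 1/12
  weight(W=3) = 1/12
  weight(W=4) = 1/6
Total weight = 1/12 + 1/12 + 1/6 = 1/3
P(W=2 | obs) = 1/12 / 1/3 = 1/4
P(W=3 | obs) = 1/12 / 1/3 = 1/4
P(W=4 | obs) = 1/6 / 1/3 = 1/2
argmax = 4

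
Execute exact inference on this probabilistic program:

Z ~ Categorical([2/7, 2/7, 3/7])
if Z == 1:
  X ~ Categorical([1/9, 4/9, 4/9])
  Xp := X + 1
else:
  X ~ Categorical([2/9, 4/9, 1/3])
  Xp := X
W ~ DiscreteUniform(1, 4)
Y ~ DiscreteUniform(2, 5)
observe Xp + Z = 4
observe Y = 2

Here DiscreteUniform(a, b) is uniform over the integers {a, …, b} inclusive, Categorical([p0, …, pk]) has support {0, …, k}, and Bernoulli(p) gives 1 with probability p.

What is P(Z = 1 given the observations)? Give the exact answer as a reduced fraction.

Enumerate traces; 8 have nonzero weight after conditioning:
  (Z=1, X=2, W=1, Y=2) weight 1/126
  (Z=1, X=2, W=2, Y=2) weight 1/126
  (Z=1, X=2, W=3, Y=2) weight 1/126
  (Z=1, X=2, W=4, Y=2) weight 1/126
  (Z=2, X=2, W=1, Y=2) weight 1/112
  (Z=2, X=2, W=2, Y=2) weight 1/112
  (Z=2, X=2, W=3, Y=2) weight 1/112
  (Z=2, X=2, W=4, Y=2) weight 1/112
Group by Z:
  weight(Z=1) = 2/63
  weight(Z=2) = 1/28
Total weight = 2/63 + 1/28 = 17/252
P(Z=1 | obs) = 2/63 / 17/252 = 8/17
P(Z=2 | obs) = 1/28 / 17/252 = 9/17

P(Z = 1 | obs) = 8/17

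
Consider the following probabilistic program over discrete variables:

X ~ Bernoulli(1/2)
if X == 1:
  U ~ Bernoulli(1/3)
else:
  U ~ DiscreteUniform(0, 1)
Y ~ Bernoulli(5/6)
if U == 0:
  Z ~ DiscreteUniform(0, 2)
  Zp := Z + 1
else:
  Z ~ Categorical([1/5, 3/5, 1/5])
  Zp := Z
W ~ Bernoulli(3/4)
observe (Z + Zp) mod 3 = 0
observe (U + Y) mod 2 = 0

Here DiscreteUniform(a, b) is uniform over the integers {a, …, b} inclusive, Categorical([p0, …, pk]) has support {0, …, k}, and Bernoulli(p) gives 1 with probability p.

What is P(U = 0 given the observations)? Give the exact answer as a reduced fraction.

P(U = 0 | obs) = 7/22

Enumerate traces; 8 have nonzero weight after conditioning:
  (X=0, U=0, Y=0, Z=1, W=0) weight 1/288
  (X=0, U=0, Y=0, Z=1, W=1) weight 1/96
  (X=0, U=1, Y=1, Z=0, W=0) weight 1/96
  (X=0, U=1, Y=1, Z=0, W=1) weight 1/32
  (X=1, U=0, Y=0, Z=1, W=0) weight 1/216
  (X=1, U=0, Y=0, Z=1, W=1) weight 1/72
  (X=1, U=1, Y=1, Z=0, W=0) weight 1/144
  (X=1, U=1, Y=1, Z=0, W=1) weight 1/48
Group by U:
  weight(U=0) = 7/216
  weight(U=1) = 5/72
Total weight = 7/216 + 5/72 = 11/108
P(U=0 | obs) = 7/216 / 11/108 = 7/22
P(U=1 | obs) = 5/72 / 11/108 = 15/22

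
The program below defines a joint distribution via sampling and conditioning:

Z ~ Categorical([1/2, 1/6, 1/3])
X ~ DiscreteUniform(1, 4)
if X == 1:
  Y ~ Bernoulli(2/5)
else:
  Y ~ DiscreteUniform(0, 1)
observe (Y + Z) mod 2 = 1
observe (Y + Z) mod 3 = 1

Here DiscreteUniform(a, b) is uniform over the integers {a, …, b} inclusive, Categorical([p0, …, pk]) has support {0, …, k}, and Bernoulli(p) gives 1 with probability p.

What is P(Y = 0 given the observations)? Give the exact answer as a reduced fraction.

Enumerate traces; 8 have nonzero weight after conditioning:
  (Z=0, X=1, Y=1) weight 1/20
  (Z=0, X=2, Y=1) weight 1/16
  (Z=0, X=3, Y=1) weight 1/16
  (Z=0, X=4, Y=1) weight 1/16
  (Z=1, X=1, Y=0) weight 1/40
  (Z=1, X=2, Y=0) weight 1/48
  (Z=1, X=3, Y=0) weight 1/48
  (Z=1, X=4, Y=0) weight 1/48
Group by Y:
  weight(Y=0) = 7/80
  weight(Y=1) = 19/80
Total weight = 7/80 + 19/80 = 13/40
P(Y=0 | obs) = 7/80 / 13/40 = 7/26
P(Y=1 | obs) = 19/80 / 13/40 = 19/26

P(Y = 0 | obs) = 7/26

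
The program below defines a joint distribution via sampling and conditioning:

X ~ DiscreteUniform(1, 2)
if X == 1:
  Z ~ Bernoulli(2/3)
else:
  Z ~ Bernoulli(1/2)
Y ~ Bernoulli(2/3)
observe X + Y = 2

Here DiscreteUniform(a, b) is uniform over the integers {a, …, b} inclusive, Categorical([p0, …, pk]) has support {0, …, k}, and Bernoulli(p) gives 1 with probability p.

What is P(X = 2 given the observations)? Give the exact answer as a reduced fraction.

Enumerate traces; 4 have nonzero weight after conditioning:
  (X=1, Z=0, Y=1) weight 1/9
  (X=1, Z=1, Y=1) weight 2/9
  (X=2, Z=0, Y=0) weight 1/12
  (X=2, Z=1, Y=0) weight 1/12
Group by X:
  weight(X=1) = 1/3
  weight(X=2) = 1/6
Total weight = 1/3 + 1/6 = 1/2
P(X=1 | obs) = 1/3 / 1/2 = 2/3
P(X=2 | obs) = 1/6 / 1/2 = 1/3

P(X = 2 | obs) = 1/3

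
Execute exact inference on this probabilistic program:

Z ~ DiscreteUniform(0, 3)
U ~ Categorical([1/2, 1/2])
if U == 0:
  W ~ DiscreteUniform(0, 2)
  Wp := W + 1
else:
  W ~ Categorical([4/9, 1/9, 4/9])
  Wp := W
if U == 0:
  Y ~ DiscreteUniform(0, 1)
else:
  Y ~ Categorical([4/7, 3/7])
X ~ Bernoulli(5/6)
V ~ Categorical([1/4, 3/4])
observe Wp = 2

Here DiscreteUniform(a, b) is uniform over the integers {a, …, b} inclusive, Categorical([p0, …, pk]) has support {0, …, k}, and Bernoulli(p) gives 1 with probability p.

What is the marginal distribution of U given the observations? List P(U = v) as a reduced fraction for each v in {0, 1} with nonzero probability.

P(U=0) = 3/7, P(U=1) = 4/7

Enumerate traces; 64 have nonzero weight after conditioning:
  (Z=0, U=0, W=1, Y=0, X=0, V=0) weight 1/1152
  (Z=0, U=0, W=1, Y=0, X=0, V=1) weight 1/384
  (Z=0, U=0, W=1, Y=0, X=1, V=0) weight 5/1152
  (Z=0, U=0, W=1, Y=0, X=1, V=1) weight 5/384
  (Z=0, U=0, W=1, Y=1, X=0, V=0) weight 1/1152
  (Z=0, U=0, W=1, Y=1, X=0, V=1) weight 1/384
  (Z=0, U=0, W=1, Y=1, X=1, V=0) weight 5/1152
  (Z=0, U=0, W=1, Y=1, X=1, V=1) weight 5/384
  (Z=0, U=1, W=2, Y=0, X=0, V=0) weight 1/756
  … 55 more
Group by U:
  weight(U=0) = 1/6
  weight(U=1) = 2/9
Total weight = 1/6 + 2/9 = 7/18
P(U=0 | obs) = 1/6 / 7/18 = 3/7
P(U=1 | obs) = 2/9 / 7/18 = 4/7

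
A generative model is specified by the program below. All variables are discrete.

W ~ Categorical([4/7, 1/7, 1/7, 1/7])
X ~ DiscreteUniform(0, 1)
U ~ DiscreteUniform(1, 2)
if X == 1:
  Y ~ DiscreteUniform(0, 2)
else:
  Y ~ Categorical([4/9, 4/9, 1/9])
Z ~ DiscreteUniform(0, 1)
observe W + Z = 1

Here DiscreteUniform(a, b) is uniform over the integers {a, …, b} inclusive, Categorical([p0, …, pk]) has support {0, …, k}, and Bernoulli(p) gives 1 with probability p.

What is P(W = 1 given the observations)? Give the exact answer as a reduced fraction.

Enumerate traces; 24 have nonzero weight after conditioning:
  (W=0, X=0, U=1, Y=0, Z=1) weight 2/63
  (W=0, X=0, U=1, Y=1, Z=1) weight 2/63
  (W=0, X=0, U=1, Y=2, Z=1) weight 1/126
  (W=0, X=0, U=2, Y=0, Z=1) weight 2/63
  (W=0, X=0, U=2, Y=1, Z=1) weight 2/63
  (W=0, X=0, U=2, Y=2, Z=1) weight 1/126
  (W=0, X=1, U=1, Y=0, Z=1) weight 1/42
  (W=0, X=1, U=1, Y=1, Z=1) weight 1/42
  (W=1, X=0, U=1, Y=0, Z=0) weight 1/126
  … 15 more
Group by W:
  weight(W=0) = 2/7
  weight(W=1) = 1/14
Total weight = 2/7 + 1/14 = 5/14
P(W=0 | obs) = 2/7 / 5/14 = 4/5
P(W=1 | obs) = 1/14 / 5/14 = 1/5

P(W = 1 | obs) = 1/5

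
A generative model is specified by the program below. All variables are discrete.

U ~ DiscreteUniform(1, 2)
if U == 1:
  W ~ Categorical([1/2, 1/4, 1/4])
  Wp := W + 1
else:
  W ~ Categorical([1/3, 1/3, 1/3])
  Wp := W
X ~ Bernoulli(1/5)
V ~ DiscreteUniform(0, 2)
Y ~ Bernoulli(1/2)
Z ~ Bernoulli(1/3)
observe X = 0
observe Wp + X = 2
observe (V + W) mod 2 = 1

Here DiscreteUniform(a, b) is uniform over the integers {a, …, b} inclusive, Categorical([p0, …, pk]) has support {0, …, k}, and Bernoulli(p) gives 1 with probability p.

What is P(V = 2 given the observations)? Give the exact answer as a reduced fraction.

Enumerate traces; 12 have nonzero weight after conditioning:
  (U=1, W=1, X=0, V=0, Y=0, Z=0) weight 1/90
  (U=1, W=1, X=0, V=0, Y=0, Z=1) weight 1/180
  (U=1, W=1, X=0, V=0, Y=1, Z=0) weight 1/90
  (U=1, W=1, X=0, V=0, Y=1, Z=1) weight 1/180
  (U=1, W=1, X=0, V=2, Y=0, Z=0) weight 1/90
  (U=1, W=1, X=0, V=2, Y=0, Z=1) weight 1/180
  (U=1, W=1, X=0, V=2, Y=1, Z=0) weight 1/90
  (U=1, W=1, X=0, V=2, Y=1, Z=1) weight 1/180
  (U=2, W=2, X=0, V=1, Y=0, Z=0) weight 2/135
  … 3 more
Group by V:
  weight(V=0) = 1/30
  weight(V=1) = 2/45
  weight(V=2) = 1/30
Total weight = 1/30 + 2/45 + 1/30 = 1/9
P(V=0 | obs) = 1/30 / 1/9 = 3/10
P(V=1 | obs) = 2/45 / 1/9 = 2/5
P(V=2 | obs) = 1/30 / 1/9 = 3/10

P(V = 2 | obs) = 3/10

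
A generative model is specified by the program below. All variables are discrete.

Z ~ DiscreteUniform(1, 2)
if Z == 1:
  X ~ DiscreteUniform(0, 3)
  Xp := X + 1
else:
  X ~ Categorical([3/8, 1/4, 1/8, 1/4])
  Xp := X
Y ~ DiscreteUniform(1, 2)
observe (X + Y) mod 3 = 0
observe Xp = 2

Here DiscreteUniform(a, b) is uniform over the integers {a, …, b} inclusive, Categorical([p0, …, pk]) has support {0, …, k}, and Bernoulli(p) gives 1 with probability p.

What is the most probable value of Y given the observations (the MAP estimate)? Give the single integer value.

argmax_v P(Y = v | obs) = 2

Enumerate traces; 2 have nonzero weight after conditioning:
  (Z=1, X=1, Y=2) weight 1/16
  (Z=2, X=2, Y=1) weight 1/32
Group by Y:
  weight(Y=1) = 1/32
  weight(Y=2) = 1/16
Total weight = 1/32 + 1/16 = 3/32
P(Y=1 | obs) = 1/32 / 3/32 = 1/3
P(Y=2 | obs) = 1/16 / 3/32 = 2/3
argmax = 2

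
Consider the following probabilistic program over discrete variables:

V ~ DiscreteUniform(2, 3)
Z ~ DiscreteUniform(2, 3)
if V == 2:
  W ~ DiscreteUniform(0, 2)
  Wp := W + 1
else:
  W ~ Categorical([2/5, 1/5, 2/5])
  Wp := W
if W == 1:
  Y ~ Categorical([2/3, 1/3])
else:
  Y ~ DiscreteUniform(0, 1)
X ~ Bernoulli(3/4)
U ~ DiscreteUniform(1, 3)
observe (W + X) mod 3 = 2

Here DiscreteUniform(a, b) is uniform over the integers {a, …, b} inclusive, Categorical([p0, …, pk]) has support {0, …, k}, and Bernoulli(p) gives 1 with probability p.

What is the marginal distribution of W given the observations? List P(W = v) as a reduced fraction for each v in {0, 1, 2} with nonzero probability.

P(W=1) = 24/35, P(W=2) = 11/35

Enumerate traces; 48 have nonzero weight after conditioning:
  (V=2, Z=2, W=1, Y=0, X=1, U=1) weight 1/72
  (V=2, Z=2, W=1, Y=0, X=1, U=2) weight 1/72
  (V=2, Z=2, W=1, Y=0, X=1, U=3) weight 1/72
  (V=2, Z=2, W=1, Y=1, X=1, U=1) weight 1/144
  (V=2, Z=2, W=1, Y=1, X=1, U=2) weight 1/144
  (V=2, Z=2, W=1, Y=1, X=1, U=3) weight 1/144
  (V=2, Z=2, W=2, Y=0, X=0, U=1) weight 1/288
  (V=2, Z=2, W=2, Y=0, X=0, U=2) weight 1/288
  … 40 more
Group by W:
  weight(W=1) = 1/5
  weight(W=2) = 11/120
Total weight = 1/5 + 11/120 = 7/24
P(W=1 | obs) = 1/5 / 7/24 = 24/35
P(W=2 | obs) = 11/120 / 7/24 = 11/35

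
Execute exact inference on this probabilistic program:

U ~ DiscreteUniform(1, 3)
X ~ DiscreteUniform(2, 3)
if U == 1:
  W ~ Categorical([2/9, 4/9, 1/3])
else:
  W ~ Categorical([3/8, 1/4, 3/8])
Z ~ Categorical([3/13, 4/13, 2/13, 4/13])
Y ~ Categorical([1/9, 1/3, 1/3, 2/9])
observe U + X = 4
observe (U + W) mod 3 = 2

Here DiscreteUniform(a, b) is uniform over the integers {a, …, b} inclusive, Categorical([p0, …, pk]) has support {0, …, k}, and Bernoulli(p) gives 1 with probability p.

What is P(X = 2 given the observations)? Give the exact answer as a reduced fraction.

P(X = 2 | obs) = 27/59

Enumerate traces; 32 have nonzero weight after conditioning:
  (U=1, X=3, W=1, Z=0, Y=0) weight 2/1053
  (U=1, X=3, W=1, Z=0, Y=1) weight 2/351
  (U=1, X=3, W=1, Z=0, Y=2) weight 2/351
  (U=1, X=3, W=1, Z=0, Y=3) weight 4/1053
  (U=1, X=3, W=1, Z=1, Y=0) weight 8/3159
  (U=1, X=3, W=1, Z=1, Y=1) weight 8/1053
  (U=1, X=3, W=1, Z=1, Y=2) weight 8/1053
  (U=1, X=3, W=1, Z=1, Y=3) weight 16/3159
  (U=2, X=2, W=0, Z=0, Y=0) weight 1/624
  … 23 more
Group by X:
  weight(X=2) = 1/16
  weight(X=3) = 2/27
Total weight = 1/16 + 2/27 = 59/432
P(X=2 | obs) = 1/16 / 59/432 = 27/59
P(X=3 | obs) = 2/27 / 59/432 = 32/59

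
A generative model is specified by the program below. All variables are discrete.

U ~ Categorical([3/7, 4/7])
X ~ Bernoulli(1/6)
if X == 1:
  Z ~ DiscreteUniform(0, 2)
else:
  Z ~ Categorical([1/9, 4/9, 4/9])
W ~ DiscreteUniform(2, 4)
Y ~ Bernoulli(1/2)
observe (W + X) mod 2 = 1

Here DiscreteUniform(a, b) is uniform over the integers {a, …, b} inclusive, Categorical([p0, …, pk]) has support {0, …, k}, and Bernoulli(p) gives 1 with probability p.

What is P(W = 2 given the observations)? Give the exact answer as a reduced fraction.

Enumerate traces; 36 have nonzero weight after conditioning:
  (U=0, X=0, Z=0, W=3, Y=0) weight 5/756
  (U=0, X=0, Z=0, W=3, Y=1) weight 5/756
  (U=0, X=0, Z=1, W=3, Y=0) weight 5/189
  (U=0, X=0, Z=1, W=3, Y=1) weight 5/189
  (U=0, X=0, Z=2, W=3, Y=0) weight 5/189
  (U=0, X=0, Z=2, W=3, Y=1) weight 5/189
  (U=0, X=1, Z=0, W=2, Y=0) weight 1/252
  (U=0, X=1, Z=0, W=2, Y=1) weight 1/252
  (U=0, X=1, Z=0, W=4, Y=0) weight 1/252
  … 27 more
Group by W:
  weight(W=2) = 1/18
  weight(W=3) = 5/18
  weight(W=4) = 1/18
Total weight = 1/18 + 5/18 + 1/18 = 7/18
P(W=2 | obs) = 1/18 / 7/18 = 1/7
P(W=3 | obs) = 5/18 / 7/18 = 5/7
P(W=4 | obs) = 1/18 / 7/18 = 1/7

P(W = 2 | obs) = 1/7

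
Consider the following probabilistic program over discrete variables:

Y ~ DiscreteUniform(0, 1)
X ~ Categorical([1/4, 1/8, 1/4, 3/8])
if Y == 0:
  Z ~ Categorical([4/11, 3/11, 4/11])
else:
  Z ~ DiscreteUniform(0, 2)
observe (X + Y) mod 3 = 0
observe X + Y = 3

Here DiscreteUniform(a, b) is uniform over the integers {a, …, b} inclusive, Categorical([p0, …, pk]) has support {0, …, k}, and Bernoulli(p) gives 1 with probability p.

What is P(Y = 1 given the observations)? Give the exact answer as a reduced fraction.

Enumerate traces; 6 have nonzero weight after conditioning:
  (Y=0, X=3, Z=0) weight 3/44
  (Y=0, X=3, Z=1) weight 9/176
  (Y=0, X=3, Z=2) weight 3/44
  (Y=1, X=2, Z=0) weight 1/24
  (Y=1, X=2, Z=1) weight 1/24
  (Y=1, X=2, Z=2) weight 1/24
Group by Y:
  weight(Y=0) = 3/16
  weight(Y=1) = 1/8
Total weight = 3/16 + 1/8 = 5/16
P(Y=0 | obs) = 3/16 / 5/16 = 3/5
P(Y=1 | obs) = 1/8 / 5/16 = 2/5

P(Y = 1 | obs) = 2/5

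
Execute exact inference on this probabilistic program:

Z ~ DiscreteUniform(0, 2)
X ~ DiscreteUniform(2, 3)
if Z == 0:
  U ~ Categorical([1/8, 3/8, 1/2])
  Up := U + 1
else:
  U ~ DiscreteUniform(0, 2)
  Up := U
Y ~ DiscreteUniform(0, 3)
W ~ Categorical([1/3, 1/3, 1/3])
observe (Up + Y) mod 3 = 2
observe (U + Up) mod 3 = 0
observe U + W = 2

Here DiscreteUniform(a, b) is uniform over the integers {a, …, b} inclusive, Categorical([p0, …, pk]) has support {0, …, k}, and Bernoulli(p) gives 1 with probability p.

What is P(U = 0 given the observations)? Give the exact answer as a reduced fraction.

P(U = 0 | obs) = 8/17

Enumerate traces; 8 have nonzero weight after conditioning:
  (Z=0, X=2, U=1, Y=0, W=1) weight 1/192
  (Z=0, X=2, U=1, Y=3, W=1) weight 1/192
  (Z=0, X=3, U=1, Y=0, W=1) weight 1/192
  (Z=0, X=3, U=1, Y=3, W=1) weight 1/192
  (Z=1, X=2, U=0, Y=2, W=2) weight 1/216
  (Z=1, X=3, U=0, Y=2, W=2) weight 1/216
  (Z=2, X=2, U=0, Y=2, W=2) weight 1/216
  (Z=2, X=3, U=0, Y=2, W=2) weight 1/216
Group by U:
  weight(U=0) = 1/54
  weight(U=1) = 1/48
Total weight = 1/54 + 1/48 = 17/432
P(U=0 | obs) = 1/54 / 17/432 = 8/17
P(U=1 | obs) = 1/48 / 17/432 = 9/17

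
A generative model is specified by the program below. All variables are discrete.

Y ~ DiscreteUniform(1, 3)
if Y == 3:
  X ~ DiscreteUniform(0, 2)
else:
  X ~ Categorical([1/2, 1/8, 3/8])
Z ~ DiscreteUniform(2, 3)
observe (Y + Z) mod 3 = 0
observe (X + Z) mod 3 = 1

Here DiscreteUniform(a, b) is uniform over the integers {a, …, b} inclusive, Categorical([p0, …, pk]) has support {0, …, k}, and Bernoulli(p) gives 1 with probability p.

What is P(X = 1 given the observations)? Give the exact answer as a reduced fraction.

P(X = 1 | obs) = 8/17

Enumerate traces; 2 have nonzero weight after conditioning:
  (Y=1, X=2, Z=2) weight 1/16
  (Y=3, X=1, Z=3) weight 1/18
Group by X:
  weight(X=1) = 1/18
  weight(X=2) = 1/16
Total weight = 1/18 + 1/16 = 17/144
P(X=1 | obs) = 1/18 / 17/144 = 8/17
P(X=2 | obs) = 1/16 / 17/144 = 9/17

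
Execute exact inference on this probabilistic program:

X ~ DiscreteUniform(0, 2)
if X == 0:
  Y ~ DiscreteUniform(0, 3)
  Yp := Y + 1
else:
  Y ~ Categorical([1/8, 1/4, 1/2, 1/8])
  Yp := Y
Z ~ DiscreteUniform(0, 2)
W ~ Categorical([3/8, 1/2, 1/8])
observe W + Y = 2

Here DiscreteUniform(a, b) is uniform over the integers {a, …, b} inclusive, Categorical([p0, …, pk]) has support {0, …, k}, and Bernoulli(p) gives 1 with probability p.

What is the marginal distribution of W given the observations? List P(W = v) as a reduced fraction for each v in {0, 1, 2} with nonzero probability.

P(W=0) = 15/29, P(W=1) = 12/29, P(W=2) = 2/29

Enumerate traces; 27 have nonzero weight after conditioning:
  (X=0, Y=0, Z=0, W=2) weight 1/288
  (X=0, Y=0, Z=1, W=2) weight 1/288
  (X=0, Y=0, Z=2, W=2) weight 1/288
  (X=0, Y=1, Z=0, W=1) weight 1/72
  (X=0, Y=1, Z=1, W=1) weight 1/72
  (X=0, Y=1, Z=2, W=1) weight 1/72
  (X=0, Y=2, Z=0, W=0) weight 1/96
  (X=0, Y=2, Z=1, W=0) weight 1/96
  … 19 more
Group by W:
  weight(W=0) = 5/32
  weight(W=1) = 1/8
  weight(W=2) = 1/48
Total weight = 5/32 + 1/8 + 1/48 = 29/96
P(W=0 | obs) = 5/32 / 29/96 = 15/29
P(W=1 | obs) = 1/8 / 29/96 = 12/29
P(W=2 | obs) = 1/48 / 29/96 = 2/29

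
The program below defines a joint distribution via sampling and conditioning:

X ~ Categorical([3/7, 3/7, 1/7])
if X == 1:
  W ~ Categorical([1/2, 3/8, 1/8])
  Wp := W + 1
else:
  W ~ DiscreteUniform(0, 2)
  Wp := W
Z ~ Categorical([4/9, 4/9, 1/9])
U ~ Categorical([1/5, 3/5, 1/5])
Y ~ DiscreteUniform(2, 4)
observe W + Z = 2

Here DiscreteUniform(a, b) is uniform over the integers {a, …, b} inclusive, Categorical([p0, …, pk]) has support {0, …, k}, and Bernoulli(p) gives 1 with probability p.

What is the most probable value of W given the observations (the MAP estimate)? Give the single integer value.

Enumerate traces; 81 have nonzero weight after conditioning:
  (X=0, W=0, Z=2, U=0, Y=2) weight 1/945
  (X=0, W=0, Z=2, U=0, Y=3) weight 1/945
  (X=0, W=0, Z=2, U=0, Y=4) weight 1/945
  (X=0, W=0, Z=2, U=1, Y=2) weight 1/315
  (X=0, W=0, Z=2, U=1, Y=3) weight 1/315
  (X=0, W=0, Z=2, U=1, Y=4) weight 1/315
  (X=0, W=0, Z=2, U=2, Y=2) weight 1/945
  (X=0, W=0, Z=2, U=2, Y=3) weight 1/945
  (X=0, W=1, Z=1, U=0, Y=2) weight 4/945
  (X=0, W=2, Z=0, U=0, Y=2) weight 4/945
  … 71 more
Group by W:
  weight(W=0) = 17/378
  weight(W=1) = 59/378
  weight(W=2) = 41/378
Total weight = 17/378 + 59/378 + 41/378 = 13/42
P(W=0 | obs) = 17/378 / 13/42 = 17/117
P(W=1 | obs) = 59/378 / 13/42 = 59/117
P(W=2 | obs) = 41/378 / 13/42 = 41/117
argmax = 1

argmax_v P(W = v | obs) = 1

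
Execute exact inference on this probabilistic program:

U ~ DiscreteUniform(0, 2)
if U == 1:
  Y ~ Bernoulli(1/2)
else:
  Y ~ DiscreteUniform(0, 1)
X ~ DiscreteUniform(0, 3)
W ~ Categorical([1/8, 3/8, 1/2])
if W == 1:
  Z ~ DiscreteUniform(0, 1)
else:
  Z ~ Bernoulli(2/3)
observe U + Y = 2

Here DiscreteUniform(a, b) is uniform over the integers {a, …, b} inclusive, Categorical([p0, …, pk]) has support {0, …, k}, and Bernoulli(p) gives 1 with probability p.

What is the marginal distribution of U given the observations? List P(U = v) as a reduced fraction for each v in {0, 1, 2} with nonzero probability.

Enumerate traces; 48 have nonzero weight after conditioning:
  (U=1, Y=1, X=0, W=0, Z=0) weight 1/576
  (U=1, Y=1, X=0, W=0, Z=1) weight 1/288
  (U=1, Y=1, X=0, W=1, Z=0) weight 1/128
  (U=1, Y=1, X=0, W=1, Z=1) weight 1/128
  (U=1, Y=1, X=0, W=2, Z=0) weight 1/144
  (U=1, Y=1, X=0, W=2, Z=1) weight 1/72
  (U=1, Y=1, X=1, W=0, Z=0) weight 1/576
  (U=1, Y=1, X=1, W=0, Z=1) weight 1/288
  (U=2, Y=0, X=0, W=0, Z=0) weight 1/576
  … 39 more
Group by U:
  weight(U=1) = 1/6
  weight(U=2) = 1/6
Total weight = 1/6 + 1/6 = 1/3
P(U=1 | obs) = 1/6 / 1/3 = 1/2
P(U=2 | obs) = 1/6 / 1/3 = 1/2

P(U=1) = 1/2, P(U=2) = 1/2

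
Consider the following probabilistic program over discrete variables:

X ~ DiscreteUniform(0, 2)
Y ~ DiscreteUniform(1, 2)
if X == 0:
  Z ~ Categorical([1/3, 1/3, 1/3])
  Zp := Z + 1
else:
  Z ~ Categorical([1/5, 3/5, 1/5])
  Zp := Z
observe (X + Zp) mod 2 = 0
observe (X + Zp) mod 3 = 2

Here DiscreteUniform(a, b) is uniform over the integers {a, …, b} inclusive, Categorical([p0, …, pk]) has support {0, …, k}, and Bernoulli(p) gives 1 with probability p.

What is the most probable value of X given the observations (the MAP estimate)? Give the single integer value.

argmax_v P(X = v | obs) = 1

Enumerate traces; 6 have nonzero weight after conditioning:
  (X=0, Y=1, Z=1) weight 1/18
  (X=0, Y=2, Z=1) weight 1/18
  (X=1, Y=1, Z=1) weight 1/10
  (X=1, Y=2, Z=1) weight 1/10
  (X=2, Y=1, Z=0) weight 1/30
  (X=2, Y=2, Z=0) weight 1/30
Group by X:
  weight(X=0) = 1/9
  weight(X=1) = 1/5
  weight(X=2) = 1/15
Total weight = 1/9 + 1/5 + 1/15 = 17/45
P(X=0 | obs) = 1/9 / 17/45 = 5/17
P(X=1 | obs) = 1/5 / 17/45 = 9/17
P(X=2 | obs) = 1/15 / 17/45 = 3/17
argmax = 1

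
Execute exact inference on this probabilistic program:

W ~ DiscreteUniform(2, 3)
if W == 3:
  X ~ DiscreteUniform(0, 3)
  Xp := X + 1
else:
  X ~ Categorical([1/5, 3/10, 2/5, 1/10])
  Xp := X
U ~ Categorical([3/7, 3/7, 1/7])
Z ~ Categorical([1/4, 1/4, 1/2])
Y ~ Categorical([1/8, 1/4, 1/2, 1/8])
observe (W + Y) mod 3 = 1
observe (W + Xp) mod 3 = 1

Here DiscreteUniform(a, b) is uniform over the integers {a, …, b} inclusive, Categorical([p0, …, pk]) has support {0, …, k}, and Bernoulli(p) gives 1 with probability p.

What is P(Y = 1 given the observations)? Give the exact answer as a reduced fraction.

Enumerate traces; 27 have nonzero weight after conditioning:
  (W=2, X=2, U=0, Z=0, Y=2) weight 3/280
  (W=2, X=2, U=0, Z=1, Y=2) weight 3/280
  (W=2, X=2, U=0, Z=2, Y=2) weight 3/140
  (W=2, X=2, U=1, Z=0, Y=2) weight 3/280
  (W=2, X=2, U=1, Z=1, Y=2) weight 3/280
  (W=2, X=2, U=1, Z=2, Y=2) weight 3/140
  (W=2, X=2, U=2, Z=0, Y=2) weight 1/280
  (W=2, X=2, U=2, Z=1, Y=2) weight 1/280
  (W=3, X=0, U=0, Z=0, Y=1) weight 3/896
  … 18 more
Group by Y:
  weight(Y=1) = 1/16
  weight(Y=2) = 1/10
Total weight = 1/16 + 1/10 = 13/80
P(Y=1 | obs) = 1/16 / 13/80 = 5/13
P(Y=2 | obs) = 1/10 / 13/80 = 8/13

P(Y = 1 | obs) = 5/13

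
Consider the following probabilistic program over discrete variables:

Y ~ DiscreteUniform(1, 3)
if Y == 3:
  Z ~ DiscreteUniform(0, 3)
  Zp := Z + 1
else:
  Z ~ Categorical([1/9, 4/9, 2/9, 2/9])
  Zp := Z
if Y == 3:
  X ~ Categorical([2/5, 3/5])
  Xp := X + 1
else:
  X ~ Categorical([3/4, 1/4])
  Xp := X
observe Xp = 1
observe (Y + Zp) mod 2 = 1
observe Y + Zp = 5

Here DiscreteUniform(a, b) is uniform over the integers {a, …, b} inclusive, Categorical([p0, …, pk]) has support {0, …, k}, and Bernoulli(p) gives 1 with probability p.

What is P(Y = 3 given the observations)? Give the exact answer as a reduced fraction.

Enumerate traces; 2 have nonzero weight after conditioning:
  (Y=2, Z=3, X=1) weight 1/54
  (Y=3, Z=1, X=0) weight 1/30
Group by Y:
  weight(Y=2) = 1/54
  weight(Y=3) = 1/30
Total weight = 1/54 + 1/30 = 7/135
P(Y=2 | obs) = 1/54 / 7/135 = 5/14
P(Y=3 | obs) = 1/30 / 7/135 = 9/14

P(Y = 3 | obs) = 9/14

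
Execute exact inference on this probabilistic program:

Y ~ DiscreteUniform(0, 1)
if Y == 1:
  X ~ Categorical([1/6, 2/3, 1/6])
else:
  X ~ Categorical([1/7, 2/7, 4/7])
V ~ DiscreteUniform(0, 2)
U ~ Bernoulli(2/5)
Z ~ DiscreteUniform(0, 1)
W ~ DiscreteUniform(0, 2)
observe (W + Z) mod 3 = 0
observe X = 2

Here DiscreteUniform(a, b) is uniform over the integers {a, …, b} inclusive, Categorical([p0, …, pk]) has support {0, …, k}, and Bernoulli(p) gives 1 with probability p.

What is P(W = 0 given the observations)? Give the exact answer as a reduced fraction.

P(W = 0 | obs) = 1/2

Enumerate traces; 24 have nonzero weight after conditioning:
  (Y=0, X=2, V=0, U=0, Z=0, W=0) weight 1/105
  (Y=0, X=2, V=0, U=0, Z=1, W=2) weight 1/105
  (Y=0, X=2, V=0, U=1, Z=0, W=0) weight 2/315
  (Y=0, X=2, V=0, U=1, Z=1, W=2) weight 2/315
  (Y=0, X=2, V=1, U=0, Z=0, W=0) weight 1/105
  (Y=0, X=2, V=1, U=0, Z=1, W=2) weight 1/105
  (Y=0, X=2, V=1, U=1, Z=0, W=0) weight 2/315
  (Y=0, X=2, V=1, U=1, Z=1, W=2) weight 2/315
  … 16 more
Group by W:
  weight(W=0) = 31/504
  weight(W=2) = 31/504
Total weight = 31/504 + 31/504 = 31/252
P(W=0 | obs) = 31/504 / 31/252 = 1/2
P(W=2 | obs) = 31/504 / 31/252 = 1/2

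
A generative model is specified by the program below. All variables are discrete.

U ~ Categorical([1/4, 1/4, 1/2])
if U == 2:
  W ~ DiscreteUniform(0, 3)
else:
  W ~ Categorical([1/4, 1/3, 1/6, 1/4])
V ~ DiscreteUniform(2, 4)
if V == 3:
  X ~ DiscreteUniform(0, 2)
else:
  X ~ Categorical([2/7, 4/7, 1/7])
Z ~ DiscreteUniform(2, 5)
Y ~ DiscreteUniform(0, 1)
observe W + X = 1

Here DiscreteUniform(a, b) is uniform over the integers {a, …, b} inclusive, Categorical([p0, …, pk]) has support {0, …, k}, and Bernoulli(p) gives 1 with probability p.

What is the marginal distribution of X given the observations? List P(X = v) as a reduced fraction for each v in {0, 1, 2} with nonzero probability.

Enumerate traces; 144 have nonzero weight after conditioning:
  (U=0, W=0, V=2, X=1, Z=2, Y=0) weight 1/672
  (U=0, W=0, V=2, X=1, Z=2, Y=1) weight 1/672
  (U=0, W=0, V=2, X=1, Z=3, Y=0) weight 1/672
  (U=0, W=0, V=2, X=1, Z=3, Y=1) weight 1/672
  (U=0, W=0, V=2, X=1, Z=4, Y=0) weight 1/672
  (U=0, W=0, V=2, X=1, Z=4, Y=1) weight 1/672
  (U=0, W=0, V=2, X=1, Z=5, Y=0) weight 1/672
  (U=0, W=0, V=2, X=1, Z=5, Y=1) weight 1/672
  (U=0, W=1, V=2, X=0, Z=2, Y=0) weight 1/1008
  … 135 more
Group by X:
  weight(X=0) = 19/216
  weight(X=1) = 31/252
Total weight = 19/216 + 31/252 = 319/1512
P(X=0 | obs) = 19/216 / 319/1512 = 133/319
P(X=1 | obs) = 31/252 / 319/1512 = 186/319

P(X=0) = 133/319, P(X=1) = 186/319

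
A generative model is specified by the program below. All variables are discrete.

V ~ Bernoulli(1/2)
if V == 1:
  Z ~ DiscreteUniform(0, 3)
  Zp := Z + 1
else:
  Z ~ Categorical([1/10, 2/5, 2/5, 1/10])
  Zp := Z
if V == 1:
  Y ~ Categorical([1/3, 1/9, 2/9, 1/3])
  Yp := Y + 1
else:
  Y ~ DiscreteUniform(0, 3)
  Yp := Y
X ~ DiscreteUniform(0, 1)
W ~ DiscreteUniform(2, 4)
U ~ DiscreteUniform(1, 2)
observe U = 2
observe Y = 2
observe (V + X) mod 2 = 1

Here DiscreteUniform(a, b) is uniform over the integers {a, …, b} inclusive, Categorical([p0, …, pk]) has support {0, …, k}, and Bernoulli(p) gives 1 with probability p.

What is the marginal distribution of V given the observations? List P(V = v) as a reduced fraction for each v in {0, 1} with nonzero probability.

Enumerate traces; 24 have nonzero weight after conditioning:
  (V=0, Z=0, Y=2, X=1, W=2, U=2) weight 1/960
  (V=0, Z=0, Y=2, X=1, W=3, U=2) weight 1/960
  (V=0, Z=0, Y=2, X=1, W=4, U=2) weight 1/960
  (V=0, Z=1, Y=2, X=1, W=2, U=2) weight 1/240
  (V=0, Z=1, Y=2, X=1, W=3, U=2) weight 1/240
  (V=0, Z=1, Y=2, X=1, W=4, U=2) weight 1/240
  (V=0, Z=2, Y=2, X=1, W=2, U=2) weight 1/240
  (V=0, Z=2, Y=2, X=1, W=3, U=2) weight 1/240
  (V=1, Z=0, Y=2, X=0, W=2, U=2) weight 1/432
  … 15 more
Group by V:
  weight(V=0) = 1/32
  weight(V=1) = 1/36
Total weight = 1/32 + 1/36 = 17/288
P(V=0 | obs) = 1/32 / 17/288 = 9/17
P(V=1 | obs) = 1/36 / 17/288 = 8/17

P(V=0) = 9/17, P(V=1) = 8/17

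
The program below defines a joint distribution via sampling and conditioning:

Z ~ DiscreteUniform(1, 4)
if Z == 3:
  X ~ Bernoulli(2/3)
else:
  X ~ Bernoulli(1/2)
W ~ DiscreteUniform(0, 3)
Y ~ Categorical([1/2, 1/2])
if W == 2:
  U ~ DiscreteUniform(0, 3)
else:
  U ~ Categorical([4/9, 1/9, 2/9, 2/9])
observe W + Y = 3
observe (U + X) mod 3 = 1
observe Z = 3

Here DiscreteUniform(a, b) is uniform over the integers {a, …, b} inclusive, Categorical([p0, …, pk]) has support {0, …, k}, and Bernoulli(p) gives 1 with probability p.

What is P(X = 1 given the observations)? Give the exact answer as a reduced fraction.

Enumerate traces; 6 have nonzero weight after conditioning:
  (Z=3, X=0, W=2, Y=1, U=1) weight 1/384
  (Z=3, X=0, W=3, Y=0, U=1) weight 1/864
  (Z=3, X=1, W=2, Y=1, U=0) weight 1/192
  (Z=3, X=1, W=2, Y=1, U=3) weight 1/192
  (Z=3, X=1, W=3, Y=0, U=0) weight 1/108
  (Z=3, X=1, W=3, Y=0, U=3) weight 1/216
Group by X:
  weight(X=0) = 13/3456
  weight(X=1) = 7/288
Total weight = 13/3456 + 7/288 = 97/3456
P(X=0 | obs) = 13/3456 / 97/3456 = 13/97
P(X=1 | obs) = 7/288 / 97/3456 = 84/97

P(X = 1 | obs) = 84/97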